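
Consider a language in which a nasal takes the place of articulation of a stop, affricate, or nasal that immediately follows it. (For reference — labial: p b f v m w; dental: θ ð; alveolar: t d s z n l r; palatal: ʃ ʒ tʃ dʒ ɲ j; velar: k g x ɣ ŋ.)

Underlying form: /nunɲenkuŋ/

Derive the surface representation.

[nuɲɲeŋkuŋ]

/n/ before /ɲ/ (palatal) → [ɲ]
/n/ before /k/ (velar) → [ŋ]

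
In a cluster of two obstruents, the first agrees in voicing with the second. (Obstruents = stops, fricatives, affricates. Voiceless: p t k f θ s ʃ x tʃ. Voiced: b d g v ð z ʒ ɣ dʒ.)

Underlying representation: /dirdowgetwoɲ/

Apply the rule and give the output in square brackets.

no segment meets the rule's conditions; no change.

[dirdowgetwoɲ]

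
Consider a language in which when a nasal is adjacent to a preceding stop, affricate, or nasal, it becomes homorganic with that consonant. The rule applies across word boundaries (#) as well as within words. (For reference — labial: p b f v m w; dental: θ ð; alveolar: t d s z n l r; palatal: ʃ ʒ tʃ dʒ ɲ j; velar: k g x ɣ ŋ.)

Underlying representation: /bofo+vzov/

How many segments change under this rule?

No segment meets the rule's conditions.

0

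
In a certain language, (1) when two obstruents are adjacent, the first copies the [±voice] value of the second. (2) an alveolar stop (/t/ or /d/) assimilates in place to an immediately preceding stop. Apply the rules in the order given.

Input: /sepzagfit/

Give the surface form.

[sebzakfit]

Rule 1: /p/ before /z/ (voiced) → [b]
Rule 1: /g/ before /f/ (voiceless) → [k]
After rule 1: sebzakfit
Rule 2: no segment meets the rule's conditions; no change.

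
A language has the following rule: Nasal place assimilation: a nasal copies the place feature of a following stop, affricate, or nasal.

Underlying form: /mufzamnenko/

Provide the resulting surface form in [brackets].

/m/ before /n/ (alveolar) → [n]
/n/ before /k/ (velar) → [ŋ]

[mufzanneŋko]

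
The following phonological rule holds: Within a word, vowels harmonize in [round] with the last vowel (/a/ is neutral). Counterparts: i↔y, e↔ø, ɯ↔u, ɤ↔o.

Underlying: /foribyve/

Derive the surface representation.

[fɤribive]

/o/ harmonizes with /e/ ([-round]) → [ɤ]
/y/ harmonizes with /e/ ([-round]) → [i]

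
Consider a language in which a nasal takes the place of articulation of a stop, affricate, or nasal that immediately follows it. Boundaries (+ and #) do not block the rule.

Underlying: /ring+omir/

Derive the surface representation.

/n/ before /g/ (velar) → [ŋ]

[riŋg+omir]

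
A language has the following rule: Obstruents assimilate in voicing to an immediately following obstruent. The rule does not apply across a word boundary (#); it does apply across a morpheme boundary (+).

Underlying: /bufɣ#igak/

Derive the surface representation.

[buvɣ#igak]

/f/ before /ɣ/ (voiced) → [v]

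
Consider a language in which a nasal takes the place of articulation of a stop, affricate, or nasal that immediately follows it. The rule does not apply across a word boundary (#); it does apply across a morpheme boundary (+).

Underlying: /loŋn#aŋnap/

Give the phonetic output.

/ŋ/ before /n/ (alveolar) → [n]
/ŋ/ before /n/ (alveolar) → [n]

[lonn#annap]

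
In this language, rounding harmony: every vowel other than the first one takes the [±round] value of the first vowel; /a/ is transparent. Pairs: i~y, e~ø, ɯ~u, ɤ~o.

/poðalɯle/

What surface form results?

[poðalulø]

/ɯ/ harmonizes with /o/ ([+round]) → [u]
/e/ harmonizes with /o/ ([+round]) → [ø]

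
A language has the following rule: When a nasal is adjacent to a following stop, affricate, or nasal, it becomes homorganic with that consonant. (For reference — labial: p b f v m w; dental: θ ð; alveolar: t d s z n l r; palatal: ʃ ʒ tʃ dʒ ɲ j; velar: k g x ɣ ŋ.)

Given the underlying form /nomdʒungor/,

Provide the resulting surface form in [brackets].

[noɲdʒuŋgor]

/m/ before /dʒ/ (palatal) → [ɲ]
/n/ before /g/ (velar) → [ŋ]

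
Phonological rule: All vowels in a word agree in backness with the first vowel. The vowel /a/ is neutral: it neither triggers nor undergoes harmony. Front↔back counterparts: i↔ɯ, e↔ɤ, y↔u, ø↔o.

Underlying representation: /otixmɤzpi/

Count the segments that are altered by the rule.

2

/i/ harmonizes with /o/ ([+back]) → [ɯ]
/i/ harmonizes with /o/ ([+back]) → [ɯ]
2 segments change.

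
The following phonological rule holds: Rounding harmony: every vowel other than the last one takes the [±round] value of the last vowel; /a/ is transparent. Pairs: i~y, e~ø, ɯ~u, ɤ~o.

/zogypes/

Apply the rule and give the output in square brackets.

/o/ harmonizes with /e/ ([-round]) → [ɤ]
/y/ harmonizes with /e/ ([-round]) → [i]

[zɤgipes]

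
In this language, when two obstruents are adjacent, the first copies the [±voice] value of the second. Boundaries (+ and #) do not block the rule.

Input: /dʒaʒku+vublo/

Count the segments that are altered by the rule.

1

/ʒ/ before /k/ (voiceless) → [ʃ]
1 segment changes.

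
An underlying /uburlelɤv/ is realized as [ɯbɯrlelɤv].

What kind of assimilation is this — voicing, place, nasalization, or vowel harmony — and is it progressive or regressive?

vowel harmony, regressive

/u/→[ɯ] /u/→[ɯ].
Vowels agree with the last vowel, so the harmony is regressive.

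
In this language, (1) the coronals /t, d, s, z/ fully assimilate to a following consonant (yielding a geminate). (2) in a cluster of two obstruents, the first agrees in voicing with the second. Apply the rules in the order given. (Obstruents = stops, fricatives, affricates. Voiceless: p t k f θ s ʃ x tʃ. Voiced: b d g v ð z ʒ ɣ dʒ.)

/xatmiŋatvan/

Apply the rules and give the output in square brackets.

[xammiŋavvan]

Rule 1: /t/ before /m/ → [m] (total assimilation)
Rule 1: /t/ before /v/ → [v] (total assimilation)
After rule 1: xammiŋavvan
Rule 2: no segment meets the rule's conditions; no change.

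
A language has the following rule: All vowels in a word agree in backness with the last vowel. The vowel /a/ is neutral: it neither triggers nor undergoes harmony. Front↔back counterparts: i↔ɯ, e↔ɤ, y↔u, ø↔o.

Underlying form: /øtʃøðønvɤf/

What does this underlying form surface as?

/ø/ harmonizes with /ɤ/ ([+back]) → [o]
/ø/ harmonizes with /ɤ/ ([+back]) → [o]
/ø/ harmonizes with /ɤ/ ([+back]) → [o]

[otʃoðonvɤf]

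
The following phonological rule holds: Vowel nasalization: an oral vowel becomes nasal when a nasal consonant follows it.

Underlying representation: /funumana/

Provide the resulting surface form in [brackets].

/u/ before nasal /n/ → [ũ]
/u/ before nasal /m/ → [ũ]
/a/ before nasal /n/ → [ã]

[fũnũmãna]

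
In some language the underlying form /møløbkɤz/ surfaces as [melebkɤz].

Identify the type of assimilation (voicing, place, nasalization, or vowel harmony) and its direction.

/ø/→[e] /ø/→[e].
Vowels agree with the last vowel, so the harmony is regressive.

vowel harmony, regressive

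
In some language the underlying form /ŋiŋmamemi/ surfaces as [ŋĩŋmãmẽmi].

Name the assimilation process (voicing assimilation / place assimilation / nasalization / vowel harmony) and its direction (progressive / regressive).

/i/→[ĩ] /a/→[ã] /e/→[ẽ].
Each target copies a feature from the following segment, so the direction is regressive.

nasalization, regressive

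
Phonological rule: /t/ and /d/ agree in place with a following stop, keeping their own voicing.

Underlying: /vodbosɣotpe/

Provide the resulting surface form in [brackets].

[vobbosɣoppe]

/d/ before /b/ (labial) → [b]
/t/ before /p/ (labial) → [p]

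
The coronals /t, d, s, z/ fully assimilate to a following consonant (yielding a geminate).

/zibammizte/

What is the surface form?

/z/ before /t/ → [t] (total assimilation)

[zibammitte]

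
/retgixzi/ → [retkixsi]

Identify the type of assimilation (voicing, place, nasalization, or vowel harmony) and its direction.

voicing assimilation, progressive

/g/→[k] /z/→[s].
Each target copies a feature from the preceding segment, so the direction is progressive.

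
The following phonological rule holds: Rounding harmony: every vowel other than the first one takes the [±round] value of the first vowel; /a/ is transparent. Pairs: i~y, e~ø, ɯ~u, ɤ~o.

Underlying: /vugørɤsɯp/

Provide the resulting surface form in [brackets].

/ɤ/ harmonizes with /u/ ([+round]) → [o]
/ɯ/ harmonizes with /u/ ([+round]) → [u]

[vugørosup]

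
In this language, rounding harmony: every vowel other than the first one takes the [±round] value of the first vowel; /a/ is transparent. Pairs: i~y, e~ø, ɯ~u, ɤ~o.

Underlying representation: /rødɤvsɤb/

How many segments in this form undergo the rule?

2

/ɤ/ harmonizes with /ø/ ([+round]) → [o]
/ɤ/ harmonizes with /ø/ ([+round]) → [o]
2 segments change.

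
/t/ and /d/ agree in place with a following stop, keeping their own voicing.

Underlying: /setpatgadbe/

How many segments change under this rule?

/t/ before /p/ (labial) → [p]
/t/ before /g/ (velar) → [k]
/d/ before /b/ (labial) → [b]
3 segments change.

3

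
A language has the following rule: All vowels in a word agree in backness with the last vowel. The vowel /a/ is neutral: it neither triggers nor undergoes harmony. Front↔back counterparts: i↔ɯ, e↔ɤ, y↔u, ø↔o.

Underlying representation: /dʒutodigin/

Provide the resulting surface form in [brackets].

[dʒytødigin]

/u/ harmonizes with /i/ ([-back]) → [y]
/o/ harmonizes with /i/ ([-back]) → [ø]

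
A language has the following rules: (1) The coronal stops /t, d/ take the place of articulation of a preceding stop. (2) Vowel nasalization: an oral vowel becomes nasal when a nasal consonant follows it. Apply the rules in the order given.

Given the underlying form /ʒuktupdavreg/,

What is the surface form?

Rule 1: /t/ after /k/ (velar) → [k]
Rule 1: /d/ after /p/ (labial) → [b]
After rule 1: ʒukkupbavreg
Rule 2: no segment meets the rule's conditions; no change.

[ʒukkupbavreg]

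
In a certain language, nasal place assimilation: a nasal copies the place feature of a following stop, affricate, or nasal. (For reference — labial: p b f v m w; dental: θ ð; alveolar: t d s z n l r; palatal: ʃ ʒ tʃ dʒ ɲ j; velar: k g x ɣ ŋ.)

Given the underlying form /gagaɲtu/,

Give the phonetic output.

[gagantu]

/ɲ/ before /t/ (alveolar) → [n]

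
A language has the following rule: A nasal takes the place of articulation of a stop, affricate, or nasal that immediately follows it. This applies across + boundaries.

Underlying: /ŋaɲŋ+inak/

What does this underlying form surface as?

/ɲ/ before /ŋ/ (velar) → [ŋ]

[ŋaŋŋ+inak]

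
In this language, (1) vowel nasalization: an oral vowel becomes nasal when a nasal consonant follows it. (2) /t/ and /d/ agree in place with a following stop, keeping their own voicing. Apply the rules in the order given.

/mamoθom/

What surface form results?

[mãmoθõm]

Rule 1: /a/ before nasal /m/ → [ã]
Rule 1: /o/ before nasal /m/ → [õ]
After rule 1: mãmoθõm
Rule 2: no segment meets the rule's conditions; no change.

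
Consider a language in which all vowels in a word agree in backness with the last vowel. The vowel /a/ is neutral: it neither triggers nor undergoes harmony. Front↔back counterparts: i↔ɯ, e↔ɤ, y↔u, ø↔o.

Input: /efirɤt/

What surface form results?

[ɤfɯrɤt]

/e/ harmonizes with /ɤ/ ([+back]) → [ɤ]
/i/ harmonizes with /ɤ/ ([+back]) → [ɯ]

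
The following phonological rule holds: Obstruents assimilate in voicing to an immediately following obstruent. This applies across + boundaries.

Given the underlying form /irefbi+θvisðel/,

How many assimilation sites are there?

/f/ before /b/ (voiced) → [v]
/θ/ before /v/ (voiced) → [ð]
/s/ before /ð/ (voiced) → [z]
3 segments change.

3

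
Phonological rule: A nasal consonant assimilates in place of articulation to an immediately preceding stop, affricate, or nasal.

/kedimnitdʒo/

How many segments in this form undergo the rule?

1

/n/ after /m/ (labial) → [m]
1 segment changes.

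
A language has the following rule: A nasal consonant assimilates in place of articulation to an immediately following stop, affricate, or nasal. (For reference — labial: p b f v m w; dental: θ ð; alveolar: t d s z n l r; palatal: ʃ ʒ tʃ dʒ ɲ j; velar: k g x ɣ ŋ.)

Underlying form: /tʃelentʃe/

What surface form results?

[tʃeleɲtʃe]

/n/ before /tʃ/ (palatal) → [ɲ]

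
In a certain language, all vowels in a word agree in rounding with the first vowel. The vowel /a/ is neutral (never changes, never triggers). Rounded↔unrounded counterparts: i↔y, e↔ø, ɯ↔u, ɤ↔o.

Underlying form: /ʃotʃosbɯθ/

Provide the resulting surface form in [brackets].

[ʃotʃosbuθ]

/ɯ/ harmonizes with /o/ ([+round]) → [u]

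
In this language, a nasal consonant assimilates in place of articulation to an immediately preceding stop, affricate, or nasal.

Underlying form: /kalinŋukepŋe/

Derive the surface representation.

/ŋ/ after /n/ (alveolar) → [n]
/ŋ/ after /p/ (labial) → [m]

[kalinnukepme]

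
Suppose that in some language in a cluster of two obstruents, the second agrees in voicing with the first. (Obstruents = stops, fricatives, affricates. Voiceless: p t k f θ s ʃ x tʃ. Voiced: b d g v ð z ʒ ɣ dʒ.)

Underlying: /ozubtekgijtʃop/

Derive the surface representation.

[ozubdekkijtʃop]

/t/ after /b/ (voiced) → [d]
/g/ after /k/ (voiceless) → [k]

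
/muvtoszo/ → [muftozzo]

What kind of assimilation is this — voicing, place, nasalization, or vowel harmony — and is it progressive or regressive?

voicing assimilation, regressive

/v/→[f] /s/→[z].
Each target copies a feature from the following segment, so the direction is regressive.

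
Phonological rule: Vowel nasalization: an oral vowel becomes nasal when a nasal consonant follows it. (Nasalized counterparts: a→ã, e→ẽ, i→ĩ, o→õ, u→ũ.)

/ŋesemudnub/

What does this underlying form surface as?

/e/ before nasal /m/ → [ẽ]

[ŋesẽmudnub]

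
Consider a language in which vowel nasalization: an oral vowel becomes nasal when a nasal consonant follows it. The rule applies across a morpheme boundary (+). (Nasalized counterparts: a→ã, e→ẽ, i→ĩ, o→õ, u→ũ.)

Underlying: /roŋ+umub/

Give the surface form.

[rõŋ+ũmub]

/o/ before nasal /ŋ/ → [õ]
/u/ before nasal /m/ → [ũ]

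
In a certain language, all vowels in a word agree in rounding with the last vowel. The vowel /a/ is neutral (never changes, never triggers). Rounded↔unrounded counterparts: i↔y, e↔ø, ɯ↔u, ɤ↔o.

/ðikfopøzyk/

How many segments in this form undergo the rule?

/i/ harmonizes with /y/ ([+round]) → [y]
1 segment changes.

1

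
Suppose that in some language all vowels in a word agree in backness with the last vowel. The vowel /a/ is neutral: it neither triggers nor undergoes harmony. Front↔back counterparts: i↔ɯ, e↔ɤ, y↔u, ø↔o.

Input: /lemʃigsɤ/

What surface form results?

/e/ harmonizes with /ɤ/ ([+back]) → [ɤ]
/i/ harmonizes with /ɤ/ ([+back]) → [ɯ]

[lɤmʃɯgsɤ]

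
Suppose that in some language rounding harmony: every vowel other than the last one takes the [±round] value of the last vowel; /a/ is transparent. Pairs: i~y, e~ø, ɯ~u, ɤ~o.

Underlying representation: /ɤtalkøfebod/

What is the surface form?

[otalkøføbod]

/ɤ/ harmonizes with /o/ ([+round]) → [o]
/e/ harmonizes with /o/ ([+round]) → [ø]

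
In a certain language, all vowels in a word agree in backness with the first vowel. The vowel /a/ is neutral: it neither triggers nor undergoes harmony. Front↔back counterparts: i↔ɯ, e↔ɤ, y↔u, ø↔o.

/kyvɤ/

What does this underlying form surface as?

/ɤ/ harmonizes with /y/ ([-back]) → [e]

[kyve]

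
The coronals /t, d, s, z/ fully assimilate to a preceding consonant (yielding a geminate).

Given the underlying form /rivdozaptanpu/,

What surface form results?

[rivvozappanpu]

/d/ after /v/ → [v] (total assimilation)
/t/ after /p/ → [p] (total assimilation)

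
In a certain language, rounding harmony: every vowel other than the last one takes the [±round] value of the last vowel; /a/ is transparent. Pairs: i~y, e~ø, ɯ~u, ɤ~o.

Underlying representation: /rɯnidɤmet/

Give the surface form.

[rɯnidɤmet]

no segment meets the rule's conditions; no change.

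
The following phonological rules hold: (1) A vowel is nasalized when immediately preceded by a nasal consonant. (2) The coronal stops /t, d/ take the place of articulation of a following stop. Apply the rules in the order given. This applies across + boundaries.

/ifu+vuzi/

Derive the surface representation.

Rule 1: no segment meets the rule's conditions; no change.
After rule 1: ifu+vuzi
Rule 2: no segment meets the rule's conditions; no change.

[ifu+vuzi]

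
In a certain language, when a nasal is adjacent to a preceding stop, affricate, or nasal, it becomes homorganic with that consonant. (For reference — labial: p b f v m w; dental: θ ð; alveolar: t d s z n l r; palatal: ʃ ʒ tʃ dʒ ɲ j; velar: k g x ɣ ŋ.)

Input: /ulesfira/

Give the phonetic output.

no segment meets the rule's conditions; no change.

[ulesfira]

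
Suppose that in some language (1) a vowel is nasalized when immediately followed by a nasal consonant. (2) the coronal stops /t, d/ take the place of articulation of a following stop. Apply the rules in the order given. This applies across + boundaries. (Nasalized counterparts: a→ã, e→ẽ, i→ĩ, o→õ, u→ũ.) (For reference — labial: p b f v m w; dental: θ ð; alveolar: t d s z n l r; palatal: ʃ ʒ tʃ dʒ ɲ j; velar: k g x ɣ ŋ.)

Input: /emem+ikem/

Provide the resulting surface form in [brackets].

[ẽmẽm+ikẽm]

Rule 1: /e/ before nasal /m/ → [ẽ]
Rule 1: /e/ before nasal /m/ → [ẽ]
Rule 1: /e/ before nasal /m/ → [ẽ]
After rule 1: ẽmẽm+ikẽm
Rule 2: no segment meets the rule's conditions; no change.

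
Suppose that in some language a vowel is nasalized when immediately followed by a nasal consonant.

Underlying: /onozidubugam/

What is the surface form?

/o/ before nasal /n/ → [õ]
/a/ before nasal /m/ → [ã]

[õnozidubugãm]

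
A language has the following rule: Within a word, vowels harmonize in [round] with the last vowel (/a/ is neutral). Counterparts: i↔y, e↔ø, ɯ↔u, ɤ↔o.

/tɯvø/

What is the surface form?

[tuvø]

/ɯ/ harmonizes with /ø/ ([+round]) → [u]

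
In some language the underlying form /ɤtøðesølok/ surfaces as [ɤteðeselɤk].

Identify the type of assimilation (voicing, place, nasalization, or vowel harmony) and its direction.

vowel harmony, progressive

/ø/→[e] /ø/→[e] /o/→[ɤ].
Vowels agree with the first vowel, so the harmony is progressive.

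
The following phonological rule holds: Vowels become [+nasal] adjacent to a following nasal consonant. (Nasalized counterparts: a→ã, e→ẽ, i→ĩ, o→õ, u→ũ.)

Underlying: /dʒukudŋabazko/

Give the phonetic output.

no segment meets the rule's conditions; no change.

[dʒukudŋabazko]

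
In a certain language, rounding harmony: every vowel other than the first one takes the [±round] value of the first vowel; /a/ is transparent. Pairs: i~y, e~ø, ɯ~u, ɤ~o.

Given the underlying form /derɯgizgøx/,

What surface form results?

/ø/ harmonizes with /e/ ([-round]) → [e]

[derɯgizgex]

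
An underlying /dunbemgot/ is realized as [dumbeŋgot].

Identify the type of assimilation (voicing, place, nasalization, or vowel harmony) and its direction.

/n/→[m] /m/→[ŋ].
Each target copies a feature from the following segment, so the direction is regressive.

place assimilation, regressive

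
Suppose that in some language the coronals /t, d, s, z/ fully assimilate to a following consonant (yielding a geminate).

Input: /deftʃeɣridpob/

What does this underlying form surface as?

/d/ before /p/ → [p] (total assimilation)

[deftʃeɣrippob]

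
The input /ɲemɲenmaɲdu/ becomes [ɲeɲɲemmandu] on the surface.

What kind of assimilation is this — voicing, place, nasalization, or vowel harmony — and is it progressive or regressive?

place assimilation, regressive

/m/→[ɲ] /n/→[m] /ɲ/→[n].
Each target copies a feature from the following segment, so the direction is regressive.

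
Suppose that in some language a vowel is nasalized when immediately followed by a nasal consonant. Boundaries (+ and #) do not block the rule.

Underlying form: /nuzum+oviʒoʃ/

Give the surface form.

/u/ before nasal /m/ → [ũ]

[nuzũm+oviʒoʃ]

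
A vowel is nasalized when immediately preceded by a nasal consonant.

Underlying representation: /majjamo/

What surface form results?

/a/ after nasal /m/ → [ã]
/o/ after nasal /m/ → [õ]

[mãjjamõ]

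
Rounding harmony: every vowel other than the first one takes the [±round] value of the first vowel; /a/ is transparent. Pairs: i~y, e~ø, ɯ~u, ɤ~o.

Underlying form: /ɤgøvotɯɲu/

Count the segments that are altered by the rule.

/ø/ harmonizes with /ɤ/ ([-round]) → [e]
/o/ harmonizes with /ɤ/ ([-round]) → [ɤ]
/u/ harmonizes with /ɤ/ ([-round]) → [ɯ]
3 segments change.

3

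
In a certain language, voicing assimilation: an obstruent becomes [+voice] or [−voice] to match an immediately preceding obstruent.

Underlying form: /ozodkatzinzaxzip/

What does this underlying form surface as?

[ozodgatsinzaxsip]

/k/ after /d/ (voiced) → [g]
/z/ after /t/ (voiceless) → [s]
/z/ after /x/ (voiceless) → [s]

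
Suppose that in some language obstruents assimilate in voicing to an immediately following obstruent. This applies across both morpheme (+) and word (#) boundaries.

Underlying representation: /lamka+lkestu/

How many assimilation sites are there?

No segment meets the rule's conditions.

0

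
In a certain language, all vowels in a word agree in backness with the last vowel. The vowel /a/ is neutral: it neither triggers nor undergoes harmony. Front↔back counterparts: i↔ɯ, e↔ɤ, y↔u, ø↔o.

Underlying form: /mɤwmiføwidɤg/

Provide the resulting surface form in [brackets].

/i/ harmonizes with /ɤ/ ([+back]) → [ɯ]
/ø/ harmonizes with /ɤ/ ([+back]) → [o]
/i/ harmonizes with /ɤ/ ([+back]) → [ɯ]

[mɤwmɯfowɯdɤg]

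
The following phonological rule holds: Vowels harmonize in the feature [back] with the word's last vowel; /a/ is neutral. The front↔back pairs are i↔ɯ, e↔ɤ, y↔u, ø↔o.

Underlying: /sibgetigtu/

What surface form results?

/i/ harmonizes with /u/ ([+back]) → [ɯ]
/e/ harmonizes with /u/ ([+back]) → [ɤ]
/i/ harmonizes with /u/ ([+back]) → [ɯ]

[sɯbgɤtɯgtu]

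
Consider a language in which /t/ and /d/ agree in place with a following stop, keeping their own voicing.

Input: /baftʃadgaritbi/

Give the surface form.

[baftʃaggaripbi]

/d/ before /g/ (velar) → [g]
/t/ before /b/ (labial) → [p]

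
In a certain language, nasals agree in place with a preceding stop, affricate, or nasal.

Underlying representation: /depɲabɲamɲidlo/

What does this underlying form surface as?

[depmabmammidlo]

/ɲ/ after /p/ (labial) → [m]
/ɲ/ after /b/ (labial) → [m]
/ɲ/ after /m/ (labial) → [m]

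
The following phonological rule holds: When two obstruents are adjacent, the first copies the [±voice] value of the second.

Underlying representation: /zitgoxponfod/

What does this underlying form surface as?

[zidgoxponfod]

/t/ before /g/ (voiced) → [d]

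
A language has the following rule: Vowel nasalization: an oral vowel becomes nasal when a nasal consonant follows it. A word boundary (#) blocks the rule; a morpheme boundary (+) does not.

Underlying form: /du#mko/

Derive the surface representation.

no segment meets the rule's conditions; no change.

[du#mko]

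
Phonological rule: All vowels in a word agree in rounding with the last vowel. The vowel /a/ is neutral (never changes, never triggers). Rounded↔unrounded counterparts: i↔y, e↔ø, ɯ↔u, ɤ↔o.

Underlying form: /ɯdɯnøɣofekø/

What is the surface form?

/ɯ/ harmonizes with /ø/ ([+round]) → [u]
/ɯ/ harmonizes with /ø/ ([+round]) → [u]
/e/ harmonizes with /ø/ ([+round]) → [ø]

[udunøɣoføkø]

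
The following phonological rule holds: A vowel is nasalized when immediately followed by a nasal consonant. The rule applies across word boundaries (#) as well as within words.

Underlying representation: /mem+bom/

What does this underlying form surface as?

/e/ before nasal /m/ → [ẽ]
/o/ before nasal /m/ → [õ]

[mẽm+bõm]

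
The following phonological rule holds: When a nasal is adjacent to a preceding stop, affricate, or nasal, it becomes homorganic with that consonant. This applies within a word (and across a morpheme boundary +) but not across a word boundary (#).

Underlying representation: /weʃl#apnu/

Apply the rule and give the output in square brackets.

/n/ after /p/ (labial) → [m]

[weʃl#apmu]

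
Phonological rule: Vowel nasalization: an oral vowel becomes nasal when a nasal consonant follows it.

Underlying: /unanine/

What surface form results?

/u/ before nasal /n/ → [ũ]
/a/ before nasal /n/ → [ã]
/i/ before nasal /n/ → [ĩ]

[ũnãnĩne]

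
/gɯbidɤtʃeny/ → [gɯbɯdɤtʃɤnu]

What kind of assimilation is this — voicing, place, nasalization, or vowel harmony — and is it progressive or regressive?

/i/→[ɯ] /e/→[ɤ] /y/→[u].
Vowels agree with the first vowel, so the harmony is progressive.

vowel harmony, progressive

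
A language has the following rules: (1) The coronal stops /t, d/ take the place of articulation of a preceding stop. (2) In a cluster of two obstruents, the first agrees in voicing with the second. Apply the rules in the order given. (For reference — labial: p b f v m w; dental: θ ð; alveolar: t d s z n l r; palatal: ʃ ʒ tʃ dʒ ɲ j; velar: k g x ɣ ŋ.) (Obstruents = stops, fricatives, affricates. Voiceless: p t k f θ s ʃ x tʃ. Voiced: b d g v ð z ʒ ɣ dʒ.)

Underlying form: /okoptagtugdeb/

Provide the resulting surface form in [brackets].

[okoppakkuggeb]

Rule 1: /t/ after /p/ (labial) → [p]
Rule 1: /t/ after /g/ (velar) → [k]
Rule 1: /d/ after /g/ (velar) → [g]
After rule 1: okoppagkuggeb
Rule 2: /g/ before /k/ (voiceless) → [k]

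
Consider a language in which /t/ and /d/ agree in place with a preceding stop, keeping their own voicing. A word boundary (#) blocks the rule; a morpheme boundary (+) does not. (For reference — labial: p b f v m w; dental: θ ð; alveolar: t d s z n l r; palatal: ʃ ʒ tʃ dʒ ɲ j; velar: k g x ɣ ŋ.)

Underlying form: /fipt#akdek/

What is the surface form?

[fipp#akgek]

/t/ after /p/ (labial) → [p]
/d/ after /k/ (velar) → [g]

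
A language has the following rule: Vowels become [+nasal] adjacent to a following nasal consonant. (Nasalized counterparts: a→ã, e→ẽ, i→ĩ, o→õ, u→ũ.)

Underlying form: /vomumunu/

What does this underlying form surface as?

[võmũmũnu]

/o/ before nasal /m/ → [õ]
/u/ before nasal /m/ → [ũ]
/u/ before nasal /n/ → [ũ]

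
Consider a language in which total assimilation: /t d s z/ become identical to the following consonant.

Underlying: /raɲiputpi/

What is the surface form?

[raɲipuppi]

/t/ before /p/ → [p] (total assimilation)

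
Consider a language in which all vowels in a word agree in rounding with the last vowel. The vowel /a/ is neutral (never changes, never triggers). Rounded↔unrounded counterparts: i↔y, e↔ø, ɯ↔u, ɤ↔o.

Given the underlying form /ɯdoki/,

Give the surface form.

/o/ harmonizes with /i/ ([-round]) → [ɤ]

[ɯdɤki]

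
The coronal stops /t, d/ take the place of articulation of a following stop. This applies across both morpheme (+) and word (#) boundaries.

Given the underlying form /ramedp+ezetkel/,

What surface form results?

/d/ before /p/ (labial) → [b]
/t/ before /k/ (velar) → [k]

[ramebp+ezekkel]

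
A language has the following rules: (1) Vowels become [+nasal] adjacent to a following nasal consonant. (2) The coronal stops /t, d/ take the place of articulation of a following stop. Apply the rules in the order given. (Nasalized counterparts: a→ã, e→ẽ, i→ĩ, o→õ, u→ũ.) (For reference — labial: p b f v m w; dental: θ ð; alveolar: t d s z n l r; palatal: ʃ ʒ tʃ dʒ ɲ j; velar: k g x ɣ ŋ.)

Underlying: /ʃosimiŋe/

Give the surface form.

[ʃosĩmĩŋe]

Rule 1: /i/ before nasal /m/ → [ĩ]
Rule 1: /i/ before nasal /ŋ/ → [ĩ]
After rule 1: ʃosĩmĩŋe
Rule 2: no segment meets the rule's conditions; no change.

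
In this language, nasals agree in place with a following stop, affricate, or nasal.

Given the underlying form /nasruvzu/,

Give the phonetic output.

no segment meets the rule's conditions; no change.

[nasruvzu]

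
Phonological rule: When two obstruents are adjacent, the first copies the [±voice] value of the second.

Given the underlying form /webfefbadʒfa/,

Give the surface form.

/b/ before /f/ (voiceless) → [p]
/f/ before /b/ (voiced) → [v]
/dʒ/ before /f/ (voiceless) → [tʃ]

[wepfevbatʃfa]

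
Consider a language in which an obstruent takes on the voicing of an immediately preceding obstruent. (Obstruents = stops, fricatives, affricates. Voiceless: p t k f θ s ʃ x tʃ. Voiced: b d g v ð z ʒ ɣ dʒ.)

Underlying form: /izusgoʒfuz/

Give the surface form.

/g/ after /s/ (voiceless) → [k]
/f/ after /ʒ/ (voiced) → [v]

[izuskoʒvuz]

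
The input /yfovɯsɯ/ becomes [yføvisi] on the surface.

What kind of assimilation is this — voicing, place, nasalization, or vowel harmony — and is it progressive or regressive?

/o/→[ø] /ɯ/→[i] /ɯ/→[i].
Vowels agree with the first vowel, so the harmony is progressive.

vowel harmony, progressive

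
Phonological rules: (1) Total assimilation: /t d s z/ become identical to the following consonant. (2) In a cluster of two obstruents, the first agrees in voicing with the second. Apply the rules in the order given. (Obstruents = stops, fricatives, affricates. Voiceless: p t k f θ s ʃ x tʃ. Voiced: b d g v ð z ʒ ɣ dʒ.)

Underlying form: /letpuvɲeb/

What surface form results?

[leppuvɲeb]

Rule 1: /t/ before /p/ → [p] (total assimilation)
After rule 1: leppuvɲeb
Rule 2: no segment meets the rule's conditions; no change.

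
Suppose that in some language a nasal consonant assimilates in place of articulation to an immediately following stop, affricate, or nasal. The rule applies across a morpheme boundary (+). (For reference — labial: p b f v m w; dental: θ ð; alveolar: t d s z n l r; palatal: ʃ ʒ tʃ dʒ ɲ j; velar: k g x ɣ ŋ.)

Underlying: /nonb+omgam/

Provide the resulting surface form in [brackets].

[nomb+oŋgam]

/n/ before /b/ (labial) → [m]
/m/ before /g/ (velar) → [ŋ]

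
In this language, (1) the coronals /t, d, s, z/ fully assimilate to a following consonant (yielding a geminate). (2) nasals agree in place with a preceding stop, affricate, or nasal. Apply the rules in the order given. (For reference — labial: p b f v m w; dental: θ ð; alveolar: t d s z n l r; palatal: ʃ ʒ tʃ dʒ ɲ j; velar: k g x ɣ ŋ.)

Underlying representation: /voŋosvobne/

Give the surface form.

Rule 1: /s/ before /v/ → [v] (total assimilation)
After rule 1: voŋovvobne
Rule 2: /n/ after /b/ (labial) → [m]

[voŋovvobme]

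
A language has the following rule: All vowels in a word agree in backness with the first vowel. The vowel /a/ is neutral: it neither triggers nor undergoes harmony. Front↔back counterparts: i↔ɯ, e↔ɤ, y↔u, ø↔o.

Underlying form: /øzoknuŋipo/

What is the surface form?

/o/ harmonizes with /ø/ ([-back]) → [ø]
/u/ harmonizes with /ø/ ([-back]) → [y]
/o/ harmonizes with /ø/ ([-back]) → [ø]

[øzøknyŋipø]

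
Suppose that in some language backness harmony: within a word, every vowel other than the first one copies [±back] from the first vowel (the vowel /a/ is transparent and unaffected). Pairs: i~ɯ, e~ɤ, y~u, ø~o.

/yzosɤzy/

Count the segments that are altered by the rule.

/o/ harmonizes with /y/ ([-back]) → [ø]
/ɤ/ harmonizes with /y/ ([-back]) → [e]
2 segments change.

2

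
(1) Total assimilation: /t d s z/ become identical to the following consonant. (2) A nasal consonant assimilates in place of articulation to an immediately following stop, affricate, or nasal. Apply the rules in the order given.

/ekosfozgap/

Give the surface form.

Rule 1: /s/ before /f/ → [f] (total assimilation)
Rule 1: /z/ before /g/ → [g] (total assimilation)
After rule 1: ekoffoggap
Rule 2: no segment meets the rule's conditions; no change.

[ekoffoggap]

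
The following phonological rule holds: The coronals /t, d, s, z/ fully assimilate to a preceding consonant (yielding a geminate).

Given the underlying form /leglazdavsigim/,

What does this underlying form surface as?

[leglazzavvigim]

/d/ after /z/ → [z] (total assimilation)
/s/ after /v/ → [v] (total assimilation)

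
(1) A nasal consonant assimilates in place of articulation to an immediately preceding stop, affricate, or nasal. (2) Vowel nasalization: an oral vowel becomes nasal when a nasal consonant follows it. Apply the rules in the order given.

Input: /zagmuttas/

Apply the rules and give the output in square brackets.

[zagŋuttas]

Rule 1: /m/ after /g/ (velar) → [ŋ]
After rule 1: zagŋuttas
Rule 2: no segment meets the rule's conditions; no change.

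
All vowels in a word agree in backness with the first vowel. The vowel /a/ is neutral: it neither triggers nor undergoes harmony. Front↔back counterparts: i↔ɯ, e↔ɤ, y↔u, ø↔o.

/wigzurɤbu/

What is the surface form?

[wigzyreby]

/u/ harmonizes with /i/ ([-back]) → [y]
/ɤ/ harmonizes with /i/ ([-back]) → [e]
/u/ harmonizes with /i/ ([-back]) → [y]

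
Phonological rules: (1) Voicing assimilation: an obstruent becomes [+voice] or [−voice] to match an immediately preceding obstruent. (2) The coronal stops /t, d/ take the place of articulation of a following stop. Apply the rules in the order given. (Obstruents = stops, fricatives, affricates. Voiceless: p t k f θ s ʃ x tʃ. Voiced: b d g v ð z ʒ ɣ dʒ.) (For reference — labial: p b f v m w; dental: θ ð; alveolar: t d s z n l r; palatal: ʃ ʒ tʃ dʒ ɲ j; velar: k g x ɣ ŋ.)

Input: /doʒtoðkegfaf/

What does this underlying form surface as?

Rule 1: /t/ after /ʒ/ (voiced) → [d]
Rule 1: /k/ after /ð/ (voiced) → [g]
Rule 1: /f/ after /g/ (voiced) → [v]
After rule 1: doʒdoðgegvaf
Rule 2: no segment meets the rule's conditions; no change.

[doʒdoðgegvaf]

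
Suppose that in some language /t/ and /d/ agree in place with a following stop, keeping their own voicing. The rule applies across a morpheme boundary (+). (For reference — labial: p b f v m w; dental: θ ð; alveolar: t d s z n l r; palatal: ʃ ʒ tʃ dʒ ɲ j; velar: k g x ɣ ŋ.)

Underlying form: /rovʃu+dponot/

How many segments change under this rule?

1

/d/ before /p/ (labial) → [b]
1 segment changes.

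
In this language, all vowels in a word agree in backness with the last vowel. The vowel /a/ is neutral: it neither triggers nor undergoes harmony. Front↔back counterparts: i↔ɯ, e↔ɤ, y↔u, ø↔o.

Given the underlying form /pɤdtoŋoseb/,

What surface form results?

/ɤ/ harmonizes with /e/ ([-back]) → [e]
/o/ harmonizes with /e/ ([-back]) → [ø]
/o/ harmonizes with /e/ ([-back]) → [ø]

[pedtøŋøseb]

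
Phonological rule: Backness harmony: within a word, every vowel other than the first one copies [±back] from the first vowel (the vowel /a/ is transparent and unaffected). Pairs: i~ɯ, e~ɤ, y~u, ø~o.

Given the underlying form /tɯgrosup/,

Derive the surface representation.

no segment meets the rule's conditions; no change.

[tɯgrosup]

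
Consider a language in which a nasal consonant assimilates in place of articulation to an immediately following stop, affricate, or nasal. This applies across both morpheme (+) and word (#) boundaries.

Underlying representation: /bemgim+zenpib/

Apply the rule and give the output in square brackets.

/m/ before /g/ (velar) → [ŋ]
/n/ before /p/ (labial) → [m]

[beŋgim+zempib]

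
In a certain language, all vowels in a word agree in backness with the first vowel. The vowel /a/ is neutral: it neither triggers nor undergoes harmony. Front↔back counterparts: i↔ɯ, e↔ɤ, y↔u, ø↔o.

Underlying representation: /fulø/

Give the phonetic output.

/ø/ harmonizes with /u/ ([+back]) → [o]

[fulo]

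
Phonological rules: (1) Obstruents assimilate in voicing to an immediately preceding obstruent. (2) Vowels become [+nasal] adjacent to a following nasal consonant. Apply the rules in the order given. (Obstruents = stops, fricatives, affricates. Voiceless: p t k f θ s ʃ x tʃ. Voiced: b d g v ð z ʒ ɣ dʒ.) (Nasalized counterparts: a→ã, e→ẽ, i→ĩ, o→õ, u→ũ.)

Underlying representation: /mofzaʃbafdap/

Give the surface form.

Rule 1: /z/ after /f/ (voiceless) → [s]
Rule 1: /b/ after /ʃ/ (voiceless) → [p]
Rule 1: /d/ after /f/ (voiceless) → [t]
After rule 1: mofsaʃpaftap
Rule 2: no segment meets the rule's conditions; no change.

[mofsaʃpaftap]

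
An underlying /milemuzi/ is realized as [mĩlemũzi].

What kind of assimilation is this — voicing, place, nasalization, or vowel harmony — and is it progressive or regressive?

/i/→[ĩ] /u/→[ũ].
Each target copies a feature from the preceding segment, so the direction is progressive.

nasalization, progressive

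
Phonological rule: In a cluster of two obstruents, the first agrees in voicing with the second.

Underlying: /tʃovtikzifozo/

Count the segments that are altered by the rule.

2

/v/ before /t/ (voiceless) → [f]
/k/ before /z/ (voiced) → [g]
2 segments change.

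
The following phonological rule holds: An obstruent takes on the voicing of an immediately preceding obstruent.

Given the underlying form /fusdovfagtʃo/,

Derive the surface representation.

/d/ after /s/ (voiceless) → [t]
/f/ after /v/ (voiced) → [v]
/tʃ/ after /g/ (voiced) → [dʒ]

[fustovvagdʒo]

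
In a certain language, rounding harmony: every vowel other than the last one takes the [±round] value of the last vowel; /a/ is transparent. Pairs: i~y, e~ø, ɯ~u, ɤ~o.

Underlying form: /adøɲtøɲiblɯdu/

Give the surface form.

/i/ harmonizes with /u/ ([+round]) → [y]
/ɯ/ harmonizes with /u/ ([+round]) → [u]

[adøɲtøɲybludu]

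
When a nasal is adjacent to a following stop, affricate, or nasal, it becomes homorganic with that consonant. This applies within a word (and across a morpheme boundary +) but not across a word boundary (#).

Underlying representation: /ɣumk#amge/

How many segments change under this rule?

2

/m/ before /k/ (velar) → [ŋ]
/m/ before /g/ (velar) → [ŋ]
2 segments change.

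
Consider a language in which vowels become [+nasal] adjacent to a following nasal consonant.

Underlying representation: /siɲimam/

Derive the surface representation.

[sĩɲĩmãm]

/i/ before nasal /ɲ/ → [ĩ]
/i/ before nasal /m/ → [ĩ]
/a/ before nasal /m/ → [ã]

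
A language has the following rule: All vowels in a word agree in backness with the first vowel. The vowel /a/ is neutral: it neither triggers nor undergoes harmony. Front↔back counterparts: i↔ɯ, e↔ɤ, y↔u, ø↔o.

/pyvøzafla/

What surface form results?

[pyvøzafla]

no segment meets the rule's conditions; no change.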